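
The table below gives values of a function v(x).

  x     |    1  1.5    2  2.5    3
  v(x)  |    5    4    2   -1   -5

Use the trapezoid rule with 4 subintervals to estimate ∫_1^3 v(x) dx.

2.5

Δx = 0.5.
T_4 = (0.5/2)·[5 + 2·4 + 2·2 + 2·(-1) + (-5)] = 2.5.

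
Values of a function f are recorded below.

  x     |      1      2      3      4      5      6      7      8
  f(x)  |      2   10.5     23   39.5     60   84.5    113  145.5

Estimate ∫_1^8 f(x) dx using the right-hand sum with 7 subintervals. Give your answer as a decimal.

Δx = 1.
Sum = 1·[10.5 + 23 + 39.5 + 60 + 84.5 + 113 + 145.5] = 476.

476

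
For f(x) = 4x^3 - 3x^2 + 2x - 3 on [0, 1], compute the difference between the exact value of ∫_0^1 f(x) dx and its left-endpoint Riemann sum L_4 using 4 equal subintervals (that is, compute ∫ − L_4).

0.34375

Exact integral: ∫_0^1 f(x) dx = -2.
L_4 = -2.34375.
Error = -2 − (-2.34375) = 0.34375.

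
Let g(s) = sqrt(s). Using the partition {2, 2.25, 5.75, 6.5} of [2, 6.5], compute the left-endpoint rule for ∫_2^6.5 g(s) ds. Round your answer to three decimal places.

7.402

Subinterval widths: 0.25, 3.5, 0.75.
Left endpoints: 2, 2.25, 5.75.
g(2) ≈ 1.414, g(2.25) ≈ 1.500, g(5.75) ≈ 2.398.
Sum = Σ Δs_i · g(s_i).
Sum ≈ 7.402.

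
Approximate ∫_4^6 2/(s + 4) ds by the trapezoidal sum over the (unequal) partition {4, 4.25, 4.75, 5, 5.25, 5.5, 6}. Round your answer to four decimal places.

Subinterval widths: 0.25, 0.5, 0.25, 0.25, 0.25, 0.5.
f(4) = 0.25, f(4.25) = 8/33, f(4.75) = 8/35, f(5) = 2/9, f(5.25) = 8/37, f(5.5) = 4/19, f(6) = 0.2.
On each subinterval the trapezoid contributes (Δs_i/2)·[f(s_{i-1}) + f(s_i)].
Sum ≈ 0.4464.

0.4464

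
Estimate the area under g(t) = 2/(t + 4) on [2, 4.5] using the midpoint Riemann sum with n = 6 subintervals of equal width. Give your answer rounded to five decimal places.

Δt = (4.5 − 2)/6 = 5/12.
Midpoints: 53/24, 2.625, 73/24, 83/24, 3.875, 103/24.
g(53/24) = 48/149, g(2.625) = 16/53, g(73/24) = 48/169, g(83/24) = 48/179, g(3.875) = 16/63, g(103/24) = 48/199.
Sum = Δt · [g(53/24) + g(2.625) + g(73/24) + ...].
Sum ≈ 0.69641.

0.69641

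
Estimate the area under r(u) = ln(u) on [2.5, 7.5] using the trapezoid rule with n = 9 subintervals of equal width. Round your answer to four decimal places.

7.8142

Δu = (7.5 − 2.5)/9 = 5/9.
r(2.5) ≈ 0.9163, r(55/18) ≈ 1.1170, r(65/18) ≈ 1.2840, r(25/6) ≈ 1.4271, r(85/18) ≈ 1.5523, r(95/18) ≈ 1.6635, r(35/6) ≈ 1.7636, r(115/18) ≈ 1.8546, r(125/18) ≈ 1.9379, r(7.5) ≈ 2.0149.
T_9 = (Δu/2)·[r(u_0) + 2r(u_1) + ... + 2r(u_{8}) + r(u_9)].
Sum ≈ 7.8142.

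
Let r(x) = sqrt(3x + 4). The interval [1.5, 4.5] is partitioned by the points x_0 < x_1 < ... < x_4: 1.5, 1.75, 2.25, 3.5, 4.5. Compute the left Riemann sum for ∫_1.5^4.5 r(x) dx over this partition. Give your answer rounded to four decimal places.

Subinterval widths: 0.25, 0.5, 1.25, 1.
Left endpoints: 1.5, 1.75, 2.25, 3.5.
r(1.5) ≈ 2.9155, r(1.75) ≈ 3.0414, r(2.25) ≈ 3.2787, r(3.5) ≈ 3.8079.
Sum = Σ Δx_i · r(x_i).
Sum ≈ 10.1558.

10.1558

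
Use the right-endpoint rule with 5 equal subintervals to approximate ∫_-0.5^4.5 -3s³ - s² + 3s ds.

Δs = (4.5 − (-0.5))/5 = 1.
Right endpoints: 0.5, 1.5, 2.5, 3.5, 4.5.
f(0.5) = 0.875, f(1.5) = -7.875, f(2.5) = -45.625, f(3.5) = -130.375, f(4.5) = -280.125.
Sum = Δs · [f(0.5) + f(1.5) + f(2.5) + f(3.5) + f(4.5)].
Sum = -463.125.

-463.125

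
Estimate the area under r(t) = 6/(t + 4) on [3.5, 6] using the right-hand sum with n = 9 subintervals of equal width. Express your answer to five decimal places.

1.69861

Δt = (6 − 3.5)/9 = 5/18.
Right endpoints: 34/9, 73/18, 13/3, 83/18, 44/9, 31/6, 49/9, 103/18, 6.
r(34/9) = 27/35, r(73/18) = 108/145, r(13/3) = 0.72, r(83/18) = 108/155, r(44/9) = 0.675, r(31/6) = 36/55, r(49/9) = 54/85, r(103/18) = 108/175, r(6) = 0.6.
Sum = Δt · [r(34/9) + r(73/18) + r(13/3) + ...].
Sum ≈ 1.69861.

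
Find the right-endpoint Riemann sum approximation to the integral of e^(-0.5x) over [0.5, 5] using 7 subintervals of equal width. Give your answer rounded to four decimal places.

1.1815

Δx = (5 − 0.5)/7 = 9/14.
Right endpoints: 8/7, 25/14, 17/7, 43/14, 26/7, 61/14, 5.
f(8/7) ≈ 0.5647, f(25/14) ≈ 0.4095, f(17/7) ≈ 0.2969, f(43/14) ≈ 0.2153, f(26/7) ≈ 0.1561, f(61/14) ≈ 0.1132, f(5) ≈ 0.0821.
Sum = Δx · [f(8/7) + f(25/14) + f(17/7) + ...].
Sum ≈ 1.1815.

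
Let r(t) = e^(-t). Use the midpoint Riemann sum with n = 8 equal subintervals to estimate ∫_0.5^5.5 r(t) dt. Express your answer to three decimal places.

Δt = (5.5 − 0.5)/8 = 0.625.
Midpoints: 0.8125, 1.4375, 2.0625, 2.6875, 3.3125, 3.9375, 4.5625, 5.1875.
r(0.8125) ≈ 0.444, r(1.4375) ≈ 0.238, r(2.0625) ≈ 0.127, r(2.6875) ≈ 0.068, r(3.3125) ≈ 0.036, r(3.9375) ≈ 0.019, r(4.5625) ≈ 0.010, r(5.1875) ≈ 0.006.
Sum = Δt · [r(0.8125) + r(1.4375) + r(2.0625) + ...].
Sum ≈ 0.593.

0.593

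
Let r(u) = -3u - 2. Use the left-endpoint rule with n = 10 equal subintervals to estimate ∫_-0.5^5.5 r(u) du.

Δu = (5.5 − (-0.5))/10 = 0.6.
Left endpoints: -0.5, 0.1, 0.7, 1.3, 1.9, 2.5, 3.1, 3.7, 4.3, 4.9.
r(-0.5) = -0.5, r(0.1) = -2.3, r(0.7) = -4.1, r(1.3) = -5.9, r(1.9) = -7.7, r(2.5) = -9.5, r(3.1) = -11.3, r(3.7) = -13.1, r(4.3) = -14.9, r(4.9) = -16.7.
Sum = Δu · [r(-0.5) + r(0.1) + r(0.7) + ...].
Sum = -51.6.

-51.6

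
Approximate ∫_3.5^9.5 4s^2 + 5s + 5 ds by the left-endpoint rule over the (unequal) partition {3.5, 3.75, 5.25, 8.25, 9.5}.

Subinterval widths: 0.25, 1.5, 3, 1.25.
Left endpoints: 3.5, 3.75, 5.25, 8.25.
f(3.5) = 71.5, f(3.75) = 80, f(5.25) = 141.5, f(8.25) = 318.5.
Sum = Σ Δs_i · f(s_i).
Sum = 960.5.

960.5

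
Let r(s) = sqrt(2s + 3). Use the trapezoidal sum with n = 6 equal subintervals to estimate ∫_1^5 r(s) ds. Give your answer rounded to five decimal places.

Δs = (5 − 1)/6 = 2/3.
r(1) ≈ 2.23607, r(5/3) ≈ 2.51661, r(7/3) ≈ 2.76887, r(3) ≈ 3.00000, r(11/3) ≈ 3.21455, r(13/3) ≈ 3.41565, r(5) ≈ 3.60555.
T_6 = (Δs/2)·[r(s_0) + 2r(s_1) + ... + 2r(s_{5}) + r(s_6)].
Sum ≈ 11.89100.

11.89100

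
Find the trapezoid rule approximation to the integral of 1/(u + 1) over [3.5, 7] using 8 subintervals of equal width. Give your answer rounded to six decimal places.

Δu = (7 − 3.5)/8 = 0.4375.
f(3.5) = 2/9, f(3.9375) = 16/79, f(4.375) = 8/43, f(4.8125) = 16/93, f(5.25) = 0.16, f(5.6875) = 16/107, f(6.125) = 8/57, f(6.5625) = 16/121, f(7) = 0.125.
T_8 = (Δu/2)·[f(u_0) + 2f(u_1) + ... + 2f(u_{7}) + f(u_8)].
Sum ≈ 0.575902.

0.575902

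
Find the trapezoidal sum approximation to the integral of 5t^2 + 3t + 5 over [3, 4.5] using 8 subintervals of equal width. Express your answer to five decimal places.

131.29395

Δt = (4.5 − 3)/8 = 0.1875.
f(3) = 59, f(3.1875) = 65.36328125, f(3.375) = 72.078125, f(3.5625) = 79.14453125, f(3.75) = 86.5625, f(3.9375) = 94.33203125, f(4.125) = 102.453125, f(4.3125) = 110.92578125, f(4.5) = 119.75.
T_8 = (Δt/2)·[f(t_0) + 2f(t_1) + ... + 2f(t_{7}) + f(t_8)].
Sum ≈ 131.29395.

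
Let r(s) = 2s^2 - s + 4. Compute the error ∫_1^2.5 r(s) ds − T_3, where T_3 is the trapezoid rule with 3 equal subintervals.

-0.125

Exact integral: ∫_1^2.5 r(s) ds = 13.125.
T_3 = 13.25.
Error = 13.125 − 13.25 = -0.125.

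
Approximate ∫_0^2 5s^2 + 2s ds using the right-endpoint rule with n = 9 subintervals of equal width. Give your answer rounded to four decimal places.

Δs = (2 − 0)/9 = 2/9.
Right endpoints: 2/9, 4/9, 2/3, 8/9, 10/9, 4/3, 14/9, 16/9, 2.
f(2/9) = 56/81, f(4/9) = 152/81, f(2/3) = 32/9, f(8/9) = 464/81, f(10/9) = 680/81, f(4/3) = 104/9, f(14/9) = 1232/81, f(16/9) = 1568/81, f(2) = 24.
Sum = Δs · [f(2/9) + f(4/9) + f(2/3) + ...].
Sum ≈ 20.0823.

20.0823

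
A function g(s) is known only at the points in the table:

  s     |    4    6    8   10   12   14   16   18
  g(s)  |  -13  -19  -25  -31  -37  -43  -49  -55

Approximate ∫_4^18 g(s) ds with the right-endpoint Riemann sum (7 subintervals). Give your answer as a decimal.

Δs = 2.
Sum = 2·[(-19) + (-25) + (-31) + (-37) + (-43) + (-49) + (-55)] = -518.

-518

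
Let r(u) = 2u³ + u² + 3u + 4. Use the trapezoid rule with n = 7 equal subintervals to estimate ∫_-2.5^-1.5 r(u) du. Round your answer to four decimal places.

-14.9541

Δu = (-1.5 − (-2.5))/7 = 1/7.
r(-2.5) = -28.5, r(-33/14) = -8132/343, r(-31/14) = -13345/686, r(-29/14) = -5385/343, r(-27/14) = -8515/686, r(-25/14) = -3278/343, r(-23/14) = -4869/686, r(-1.5) = -5.
T_7 = (Δu/2)·[r(u_0) + 2r(u_1) + ... + 2r(u_{6}) + r(u_7)].
Sum ≈ -14.9541.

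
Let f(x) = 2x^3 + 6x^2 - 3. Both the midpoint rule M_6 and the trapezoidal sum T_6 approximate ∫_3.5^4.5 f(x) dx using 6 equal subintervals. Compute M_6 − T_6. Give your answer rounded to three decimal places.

-0.208

M_6 ≈ 223.43056.
T_6 ≈ 223.63889.
M_6 − T_6 ≈ -0.208.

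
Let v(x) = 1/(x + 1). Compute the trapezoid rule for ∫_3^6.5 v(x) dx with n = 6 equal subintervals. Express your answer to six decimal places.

0.629873

Δx = (6.5 − 3)/6 = 7/12.
v(3) = 0.25, v(43/12) = 12/55, v(25/6) = 6/31, v(4.75) = 4/23, v(16/3) = 3/19, v(71/12) = 12/83, v(6.5) = 2/15.
T_6 = (Δx/2)·[v(x_0) + 2v(x_1) + ... + 2v(x_{5}) + v(x_6)].
Sum ≈ 0.629873.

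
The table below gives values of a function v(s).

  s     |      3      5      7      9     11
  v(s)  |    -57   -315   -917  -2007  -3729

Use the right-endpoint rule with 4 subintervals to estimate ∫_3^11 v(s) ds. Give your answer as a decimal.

-13936

Δs = 2.
Sum = 2·[(-315) + (-917) + (-2007) + (-3729)] = -13936.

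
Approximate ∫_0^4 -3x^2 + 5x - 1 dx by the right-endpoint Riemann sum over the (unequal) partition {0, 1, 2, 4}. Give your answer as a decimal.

-60

Subinterval widths: 1, 1, 2.
Right endpoints: 1, 2, 4.
f(1) = 1, f(2) = -3, f(4) = -29.
Sum = Σ Δx_i · f(x_i).
Sum = -60.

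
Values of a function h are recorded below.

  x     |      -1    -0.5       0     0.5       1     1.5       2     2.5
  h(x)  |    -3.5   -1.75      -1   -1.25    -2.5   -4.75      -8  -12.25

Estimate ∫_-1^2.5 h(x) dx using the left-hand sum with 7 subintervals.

Δx = 0.5.
Sum = 0.5·[(-3.5) + (-1.75) + (-1) + (-1.25) + (-2.5) + (-4.75) + (-8)] = -11.375.

-11.375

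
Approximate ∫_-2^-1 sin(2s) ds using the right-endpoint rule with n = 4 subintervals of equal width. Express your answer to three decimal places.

-0.325

Δs = (-1 − (-2))/4 = 0.25.
Right endpoints: -1.75, -1.5, -1.25, -1.
f(-1.75) ≈ 0.351, f(-1.5) ≈ -0.141, f(-1.25) ≈ -0.598, f(-1) ≈ -0.909.
Sum = Δs · [f(-1.75) + f(-1.5) + f(-1.25) + f(-1)].
Sum ≈ -0.325.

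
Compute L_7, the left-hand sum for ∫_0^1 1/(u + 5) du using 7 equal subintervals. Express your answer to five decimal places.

Δu = (1 − 0)/7 = 1/7.
Left endpoints: 0, 1/7, 2/7, 3/7, 4/7, 5/7, 6/7.
f(0) = 0.2, f(1/7) = 7/36, f(2/7) = 7/37, f(3/7) = 7/38, f(4/7) = 7/39, f(5/7) = 0.175, f(6/7) = 7/41.
Sum = Δu · [f(0) + f(1/7) + f(2/7) + ...].
Sum ≈ 0.18472.

0.18472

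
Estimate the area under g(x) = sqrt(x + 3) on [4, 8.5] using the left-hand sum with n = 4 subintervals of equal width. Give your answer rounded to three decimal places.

13.228

Δx = (8.5 − 4)/4 = 1.125.
Left endpoints: 4, 5.125, 6.25, 7.375.
g(4) ≈ 2.646, g(5.125) ≈ 2.850, g(6.25) ≈ 3.041, g(7.375) ≈ 3.221.
Sum = Δx · [g(4) + g(5.125) + g(6.25) + g(7.375)].
Sum ≈ 13.228.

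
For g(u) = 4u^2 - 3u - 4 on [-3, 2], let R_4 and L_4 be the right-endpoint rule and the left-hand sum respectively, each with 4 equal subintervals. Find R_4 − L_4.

-43.75

R_4 = 17.5.
L_4 = 61.25.
R_4 − L_4 = -43.75.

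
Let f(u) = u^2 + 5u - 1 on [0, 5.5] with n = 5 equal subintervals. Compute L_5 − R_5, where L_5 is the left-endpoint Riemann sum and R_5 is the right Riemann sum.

L_5 = 94.93.
R_5 = 158.455.
L_5 − R_5 = -63.525.

-63.525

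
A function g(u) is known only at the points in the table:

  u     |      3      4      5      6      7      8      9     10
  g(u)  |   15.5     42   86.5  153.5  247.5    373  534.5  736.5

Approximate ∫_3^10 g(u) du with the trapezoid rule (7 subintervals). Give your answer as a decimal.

1813

Δu = 1.
T_7 = (1/2)·[15.5 + 2·42 + 2·86.5 + 2·153.5 + 2·247.5 + 2·373 + 2·534.5 + 736.5] = 1813.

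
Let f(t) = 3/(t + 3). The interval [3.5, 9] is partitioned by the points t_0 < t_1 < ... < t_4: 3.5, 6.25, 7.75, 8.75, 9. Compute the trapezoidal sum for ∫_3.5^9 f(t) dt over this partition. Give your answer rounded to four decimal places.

Subinterval widths: 2.75, 1.5, 1, 0.25.
f(3.5) = 6/13, f(6.25) = 12/37, f(7.75) = 12/43, f(8.75) = 12/47, f(9) = 0.25.
On each subinterval the trapezoid contributes (Δt_i/2)·[f(t_{i-1}) + f(t_i)].
Sum ≈ 1.8635.

1.8635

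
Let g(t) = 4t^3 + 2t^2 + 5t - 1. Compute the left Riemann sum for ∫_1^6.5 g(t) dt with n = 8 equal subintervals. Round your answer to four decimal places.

Δt = (6.5 − 1)/8 = 0.6875.
Left endpoints: 1, 1.6875, 2.375, 3.0625, 3.75, 4.4375, 5.125, 5.8125.
g(1) = 10, g(1.6875) = 33131/1024, g(2.375) = 75.7421875, g(3.0625) = 151513/1024, g(3.75) = 256.8125, g(4.4375) = 419935/1024, g(5.125) = 615.6015625, g(5.8125) = 902285/1024.
Sum = Δt · [g(1) + g(1.6875) + g(2.375) + ...].
Sum ≈ 1670.4209.

1670.4209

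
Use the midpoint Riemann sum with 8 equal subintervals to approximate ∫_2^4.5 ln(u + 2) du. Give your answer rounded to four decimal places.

Δu = (4.5 − 2)/8 = 0.3125.
Midpoints: 2.15625, 2.46875, 2.78125, 3.09375, 3.40625, 3.71875, 4.03125, 4.34375.
f(2.15625) ≈ 1.4246, f(2.46875) ≈ 1.4971, f(2.78125) ≈ 1.5647, f(3.09375) ≈ 1.6280, f(3.40625) ≈ 1.6876, f(3.71875) ≈ 1.7438, f(4.03125) ≈ 1.7970, f(4.34375) ≈ 1.8475.
Sum = Δu · [f(2.15625) + f(2.46875) + f(2.78125) + ...].
Sum ≈ 4.1219.

4.1219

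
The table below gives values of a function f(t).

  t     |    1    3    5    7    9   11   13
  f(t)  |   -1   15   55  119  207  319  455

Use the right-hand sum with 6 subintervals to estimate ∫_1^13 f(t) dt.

Δt = 2.
Sum = 2·[15 + 55 + 119 + 207 + 319 + 455] = 2340.

2340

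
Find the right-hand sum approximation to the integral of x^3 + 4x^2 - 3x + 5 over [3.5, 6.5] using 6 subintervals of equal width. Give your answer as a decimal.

Δx = (6.5 − 3.5)/6 = 0.5.
Right endpoints: 4, 4.5, 5, 5.5, 6, 6.5.
f(4) = 121, f(4.5) = 163.625, f(5) = 215, f(5.5) = 275.875, f(6) = 347, f(6.5) = 429.125.
Sum = Δx · [f(4) + f(4.5) + f(5) + ...].
Sum = 775.8125.

775.8125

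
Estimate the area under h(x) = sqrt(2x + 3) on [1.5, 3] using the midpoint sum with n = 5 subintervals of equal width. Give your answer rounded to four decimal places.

4.1013

Δx = (3 − 1.5)/5 = 0.3.
Midpoints: 1.65, 1.95, 2.25, 2.55, 2.85.
h(1.65) ≈ 2.5100, h(1.95) ≈ 2.6268, h(2.25) ≈ 2.7386, h(2.55) ≈ 2.8460, h(2.85) ≈ 2.9496.
Sum = Δx · [h(1.65) + h(1.95) + h(2.25) + h(2.55) + h(2.85)].
Sum ≈ 4.1013.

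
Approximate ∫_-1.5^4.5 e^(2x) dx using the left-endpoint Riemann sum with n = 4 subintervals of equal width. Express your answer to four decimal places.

Δx = (4.5 − (-1.5))/4 = 1.5.
Left endpoints: -1.5, 0, 1.5, 3.
f(-1.5) ≈ 0.0498, f(0) ≈ 1.0000, f(1.5) ≈ 20.0855, f(3) ≈ 403.4288.
Sum = Δx · [f(-1.5) + f(0) + f(1.5) + f(3)].
Sum ≈ 636.8462.

636.8462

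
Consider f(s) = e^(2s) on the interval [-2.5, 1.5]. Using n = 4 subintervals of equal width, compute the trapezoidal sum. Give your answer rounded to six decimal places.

13.182086

Δs = (1.5 − (-2.5))/4 = 1.
f(-2.5) ≈ 0.006738, f(-1.5) ≈ 0.049787, f(-0.5) ≈ 0.367879, f(0.5) ≈ 2.718282, f(1.5) ≈ 20.085537.
T_4 = (Δs/2)·[f(s_0) + 2f(s_1) + 2f(s_2) + 2f(s_3) + f(s_4)].
Sum ≈ 13.182086.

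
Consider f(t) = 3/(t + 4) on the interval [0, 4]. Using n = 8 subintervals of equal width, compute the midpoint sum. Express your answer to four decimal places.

2.0780

Δt = (4 − 0)/8 = 0.5.
Midpoints: 0.25, 0.75, 1.25, 1.75, 2.25, 2.75, 3.25, 3.75.
f(0.25) = 12/17, f(0.75) = 12/19, f(1.25) = 4/7, f(1.75) = 12/23, f(2.25) = 0.48, f(2.75) = 4/9, f(3.25) = 12/29, f(3.75) = 12/31.
Sum = Δt · [f(0.25) + f(0.75) + f(1.25) + ...].
Sum ≈ 2.0780.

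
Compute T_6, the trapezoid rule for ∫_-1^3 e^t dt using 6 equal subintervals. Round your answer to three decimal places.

20.443

Δt = (3 − (-1))/6 = 2/3.
f(-1) ≈ 0.368, f(-1/3) ≈ 0.717, f(1/3) ≈ 1.396, f(1) ≈ 2.718, f(5/3) ≈ 5.294, f(7/3) ≈ 10.312, f(3) ≈ 20.086.
T_6 = (Δt/2)·[f(t_0) + 2f(t_1) + ... + 2f(t_{5}) + f(t_6)].
Sum ≈ 20.443.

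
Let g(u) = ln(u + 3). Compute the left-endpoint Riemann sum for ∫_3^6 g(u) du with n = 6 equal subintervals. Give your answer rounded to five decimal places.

5.92194

Δu = (6 − 3)/6 = 0.5.
Left endpoints: 3, 3.5, 4, 4.5, 5, 5.5.
g(3) ≈ 1.79176, g(3.5) ≈ 1.87180, g(4) ≈ 1.94591, g(4.5) ≈ 2.01490, g(5) ≈ 2.07944, g(5.5) ≈ 2.14007.
Sum = Δu · [g(3) + g(3.5) + g(4) + ...].
Sum ≈ 5.92194.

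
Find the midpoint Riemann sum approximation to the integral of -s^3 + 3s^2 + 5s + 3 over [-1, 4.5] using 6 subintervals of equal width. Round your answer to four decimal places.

55.3509

Δs = (4.5 − (-1))/6 = 11/12.
Midpoints: -13/24, 0.375, 31/24, 53/24, 3.125, 97/24.
f(-13/24) = 18397/13824, f(0.375) = 2685/512, f(31/24) = 170153/13824, f(53/24) = 247483/13824, f(3.125) = 8911/512, f(97/24) = 85607/13824.
Sum = Δs · [f(-13/24) + f(0.375) + f(31/24) + ...].
Sum ≈ 55.3509.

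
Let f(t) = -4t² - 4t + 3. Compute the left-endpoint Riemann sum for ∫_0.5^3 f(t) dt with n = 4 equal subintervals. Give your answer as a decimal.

Δt = (3 − 0.5)/4 = 0.625.
Left endpoints: 0.5, 1.125, 1.75, 2.375.
f(0.5) = 0, f(1.125) = -6.5625, f(1.75) = -16.25, f(2.375) = -29.0625.
Sum = Δt · [f(0.5) + f(1.125) + f(1.75) + f(2.375)].
Sum = -32.421875.

-32.421875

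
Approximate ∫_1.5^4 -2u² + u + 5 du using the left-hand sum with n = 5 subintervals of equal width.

Δu = (4 − 1.5)/5 = 0.5.
Left endpoints: 1.5, 2, 2.5, 3, 3.5.
f(1.5) = 2, f(2) = -1, f(2.5) = -5, f(3) = -10, f(3.5) = -16.
Sum = Δu · [f(1.5) + f(2) + f(2.5) + f(3) + f(3.5)].
Sum = -15.

-15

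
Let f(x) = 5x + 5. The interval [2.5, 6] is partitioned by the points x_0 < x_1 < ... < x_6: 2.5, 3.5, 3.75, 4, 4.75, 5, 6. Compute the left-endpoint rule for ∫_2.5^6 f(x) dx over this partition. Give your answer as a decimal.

85

Subinterval widths: 1, 0.25, 0.25, 0.75, 0.25, 1.
Left endpoints: 2.5, 3.5, 3.75, 4, 4.75, 5.
f(2.5) = 17.5, f(3.5) = 22.5, f(3.75) = 23.75, f(4) = 25, f(4.75) = 28.75, f(5) = 30.
Sum = Σ Δx_i · f(x_i).
Sum = 85.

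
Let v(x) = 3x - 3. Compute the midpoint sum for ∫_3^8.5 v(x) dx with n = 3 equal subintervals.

Δx = (8.5 − 3)/3 = 11/6.
Midpoints: 47/12, 5.75, 91/12.
v(47/12) = 8.75, v(5.75) = 14.25, v(91/12) = 19.75.
Sum = Δx · [v(47/12) + v(5.75) + v(91/12)].
Sum = 78.375.

78.375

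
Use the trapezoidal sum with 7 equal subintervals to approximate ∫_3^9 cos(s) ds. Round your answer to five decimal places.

0.25420

Δs = (9 − 3)/7 = 6/7.
f(3) ≈ -0.98999, f(27/7) ≈ -0.75473, f(33/7) ≈ 0.00190, f(39/7) ≈ 0.75722, f(45/7) ≈ 0.98945, f(51/7) ≈ 0.53817, f(57/7) ≈ -0.28487, f(9) ≈ -0.91113.
T_7 = (Δs/2)·[f(s_0) + 2f(s_1) + ... + 2f(s_{6}) + f(s_7)].
Sum ≈ 0.25420.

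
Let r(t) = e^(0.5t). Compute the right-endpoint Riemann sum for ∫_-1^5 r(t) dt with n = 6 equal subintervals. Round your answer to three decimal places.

Δt = (5 − (-1))/6 = 1.
Right endpoints: 0, 1, 2, 3, 4, 5.
r(0) ≈ 1.000, r(1) ≈ 1.649, r(2) ≈ 2.718, r(3) ≈ 4.482, r(4) ≈ 7.389, r(5) ≈ 12.182.
Sum = Δt · [r(0) + r(1) + r(2) + ...].
Sum ≈ 29.420.

29.420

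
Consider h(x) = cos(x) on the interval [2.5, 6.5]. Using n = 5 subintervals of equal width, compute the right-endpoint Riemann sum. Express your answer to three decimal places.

0.348

Δx = (6.5 − 2.5)/5 = 0.8.
Right endpoints: 3.3, 4.1, 4.9, 5.7, 6.5.
h(3.3) ≈ -0.987, h(4.1) ≈ -0.575, h(4.9) ≈ 0.187, h(5.7) ≈ 0.835, h(6.5) ≈ 0.977.
Sum = Δx · [h(3.3) + h(4.1) + h(4.9) + h(5.7) + h(6.5)].
Sum ≈ 0.348.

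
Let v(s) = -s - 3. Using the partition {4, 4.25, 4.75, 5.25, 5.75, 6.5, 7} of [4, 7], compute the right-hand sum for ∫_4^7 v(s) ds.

Subinterval widths: 0.25, 0.5, 0.5, 0.5, 0.75, 0.5.
Right endpoints: 4.25, 4.75, 5.25, 5.75, 6.5, 7.
v(4.25) = -7.25, v(4.75) = -7.75, v(5.25) = -8.25, v(5.75) = -8.75, v(6.5) = -9.5, v(7) = -10.
Sum = Σ Δs_i · v(s_i).
Sum = -26.3125.

-26.3125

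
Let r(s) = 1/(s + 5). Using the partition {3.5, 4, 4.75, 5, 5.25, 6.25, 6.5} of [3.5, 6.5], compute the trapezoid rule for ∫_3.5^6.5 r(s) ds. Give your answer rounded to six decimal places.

Subinterval widths: 0.5, 0.75, 0.25, 0.25, 1, 0.25.
r(3.5) = 2/17, r(4) = 1/9, r(4.75) = 4/39, r(5) = 0.1, r(5.25) = 4/41, r(6.25) = 4/45, r(6.5) = 2/23.
On each subinterval the trapezoid contributes (Δs_i/2)·[r(s_{i-1}) + r(s_i)].
Sum ≈ 0.302539.

0.302539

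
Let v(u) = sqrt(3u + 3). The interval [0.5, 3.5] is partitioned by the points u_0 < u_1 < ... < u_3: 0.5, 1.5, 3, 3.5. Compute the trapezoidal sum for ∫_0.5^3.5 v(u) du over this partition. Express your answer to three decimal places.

8.867

Subinterval widths: 1, 1.5, 0.5.
v(0.5) ≈ 2.121, v(1.5) ≈ 2.739, v(3) ≈ 3.464, v(3.5) ≈ 3.674.
On each subinterval the trapezoid contributes (Δu_i/2)·[v(u_{i-1}) + v(u_i)].
Sum ≈ 8.867.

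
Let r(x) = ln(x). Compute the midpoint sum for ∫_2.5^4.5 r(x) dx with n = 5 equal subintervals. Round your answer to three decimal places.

Δx = (4.5 − 2.5)/5 = 0.4.
Midpoints: 2.7, 3.1, 3.5, 3.9, 4.3.
r(2.7) ≈ 0.993, r(3.1) ≈ 1.131, r(3.5) ≈ 1.253, r(3.9) ≈ 1.361, r(4.3) ≈ 1.459.
Sum = Δx · [r(2.7) + r(3.1) + r(3.5) + r(3.9) + r(4.3)].
Sum ≈ 2.479.

2.479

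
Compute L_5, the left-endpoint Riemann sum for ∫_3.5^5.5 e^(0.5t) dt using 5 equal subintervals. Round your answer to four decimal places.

Δt = (5.5 − 3.5)/5 = 0.4.
Left endpoints: 3.5, 3.9, 4.3, 4.7, 5.1.
f(3.5) ≈ 5.7546, f(3.9) ≈ 7.0287, f(4.3) ≈ 8.5849, f(4.7) ≈ 10.4856, f(5.1) ≈ 12.8071.
Sum = Δt · [f(3.5) + f(3.9) + f(4.3) + f(4.7) + f(5.1)].
Sum ≈ 17.8643.

17.8643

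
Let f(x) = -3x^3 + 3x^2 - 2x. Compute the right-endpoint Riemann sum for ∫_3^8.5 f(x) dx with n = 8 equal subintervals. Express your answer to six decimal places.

-3895.571045

Δx = (8.5 − 3)/8 = 0.6875.
Right endpoints: 3.6875, 4.375, 5.0625, 5.75, 6.4375, 7.125, 7.8125, 8.5.
f(3.6875) = -479257/4096, f(4.375) = -103705/512, f(5.0625) = -1320867/4096, f(5.75) = -482.640625, f(6.4375) = -2821685/4096, f(7.125) = -484899/512, f(7.8125) = -5173375/4096, f(8.5) = -1642.625.
Sum = Δx · [f(3.6875) + f(4.375) + f(5.0625) + ...].
Sum ≈ -3895.571045.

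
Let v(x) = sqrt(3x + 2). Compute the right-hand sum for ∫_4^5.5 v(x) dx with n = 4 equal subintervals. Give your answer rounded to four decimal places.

6.1461

Δx = (5.5 − 4)/4 = 0.375.
Right endpoints: 4.375, 4.75, 5.125, 5.5.
v(4.375) ≈ 3.8891, v(4.75) ≈ 4.0311, v(5.125) ≈ 4.1683, v(5.5) ≈ 4.3012.
Sum = Δx · [v(4.375) + v(4.75) + v(5.125) + v(5.5)].
Sum ≈ 6.1461.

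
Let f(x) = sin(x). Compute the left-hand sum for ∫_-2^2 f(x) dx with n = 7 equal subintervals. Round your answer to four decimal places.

Δx = (2 − (-2))/7 = 4/7.
Left endpoints: -2, -10/7, -6/7, -2/7, 2/7, 6/7, 10/7.
f(-2) ≈ -0.9093, f(-10/7) ≈ -0.9899, f(-6/7) ≈ -0.7560, f(-2/7) ≈ -0.2818, f(2/7) ≈ 0.2818, f(6/7) ≈ 0.7560, f(10/7) ≈ 0.9899.
Sum = Δx · [f(-2) + f(-10/7) + f(-6/7) + ...].
Sum ≈ -0.5196.

-0.5196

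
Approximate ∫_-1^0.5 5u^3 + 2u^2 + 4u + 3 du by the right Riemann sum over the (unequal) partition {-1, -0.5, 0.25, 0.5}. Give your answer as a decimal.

Subinterval widths: 0.5, 0.75, 0.25.
Right endpoints: -0.5, 0.25, 0.5.
f(-0.5) = 0.875, f(0.25) = 4.203125, f(0.5) = 6.125.
Sum = Σ Δu_i · f(u_i).
Sum = 5.12109375.

5.12109375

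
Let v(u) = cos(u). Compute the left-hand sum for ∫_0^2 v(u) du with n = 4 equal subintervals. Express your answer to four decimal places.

1.2443

Δu = (2 − 0)/4 = 0.5.
Left endpoints: 0, 0.5, 1, 1.5.
v(0) ≈ 1.0000, v(0.5) ≈ 0.8776, v(1) ≈ 0.5403, v(1.5) ≈ 0.0707.
Sum = Δu · [v(0) + v(0.5) + v(1) + v(1.5)].
Sum ≈ 1.2443.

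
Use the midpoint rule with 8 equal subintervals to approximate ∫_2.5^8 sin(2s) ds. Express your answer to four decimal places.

Δs = (8 − 2.5)/8 = 0.6875.
Midpoints: 2.84375, 3.53125, 4.21875, 4.90625, 5.59375, 6.28125, 6.96875, 7.65625.
f(2.84375) ≈ -0.5611, f(3.53125) ≈ 0.7028, f(4.21875) ≈ 0.8345, f(4.90625) ≈ -0.3781, f(5.59375) ≈ -0.9816, f(6.28125) ≈ -0.0039, f(6.96875) ≈ 0.9801, f(7.65625) ≈ 0.3852.
Sum = Δs · [f(2.84375) + f(3.53125) + f(4.21875) + ...].
Sum ≈ 0.6724.

0.6724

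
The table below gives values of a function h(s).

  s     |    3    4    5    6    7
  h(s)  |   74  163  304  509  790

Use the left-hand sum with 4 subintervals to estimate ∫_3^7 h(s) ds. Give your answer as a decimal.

1050

Δs = 1.
Sum = 1·[74 + 163 + 304 + 509] = 1050.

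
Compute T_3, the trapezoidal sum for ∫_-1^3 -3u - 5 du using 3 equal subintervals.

-32

Δu = (3 − (-1))/3 = 4/3.
f(-1) = -2, f(1/3) = -6, f(5/3) = -10, f(3) = -14.
T_3 = (Δu/2)·[f(u_0) + 2f(u_1) + 2f(u_2) + f(u_3)].
Sum = -32.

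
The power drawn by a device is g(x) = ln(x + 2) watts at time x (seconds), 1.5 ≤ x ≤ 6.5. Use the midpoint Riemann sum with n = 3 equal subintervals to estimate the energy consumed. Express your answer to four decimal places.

Δx = (6.5 − 1.5)/3 = 5/3.
Midpoints: 7/3, 4, 17/3.
g(7/3) ≈ 1.4663, g(4) ≈ 1.7918, g(17/3) ≈ 2.0369.
Sum = Δx · [g(7/3) + g(4) + g(17/3)].
Sum ≈ 8.8250.

8.8250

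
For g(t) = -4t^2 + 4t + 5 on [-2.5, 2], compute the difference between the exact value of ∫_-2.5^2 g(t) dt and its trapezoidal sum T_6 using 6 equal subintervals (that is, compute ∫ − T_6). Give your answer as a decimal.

Exact integral: ∫_-2.5^2 g(t) dt = -13.5.
T_6 = -15.1875.
Error = -13.5 − (-15.1875) = 1.6875.

1.6875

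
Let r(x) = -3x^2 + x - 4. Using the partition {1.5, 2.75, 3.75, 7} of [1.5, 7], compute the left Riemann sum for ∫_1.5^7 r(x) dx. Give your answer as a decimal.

Subinterval widths: 1.25, 1, 3.25.
Left endpoints: 1.5, 2.75, 3.75.
r(1.5) = -9.25, r(2.75) = -23.9375, r(3.75) = -42.4375.
Sum = Σ Δx_i · r(x_i).
Sum = -173.421875.

-173.421875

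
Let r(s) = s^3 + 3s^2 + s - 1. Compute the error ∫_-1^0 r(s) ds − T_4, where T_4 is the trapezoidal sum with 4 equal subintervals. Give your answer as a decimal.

-0.015625

Exact integral: ∫_-1^0 r(s) ds = -0.75.
T_4 = -0.734375.
Error = -0.75 − (-0.734375) = -0.015625.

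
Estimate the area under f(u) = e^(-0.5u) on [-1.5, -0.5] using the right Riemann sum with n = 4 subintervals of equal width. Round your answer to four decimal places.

1.5640

Δu = (-0.5 − (-1.5))/4 = 0.25.
Right endpoints: -1.25, -1, -0.75, -0.5.
f(-1.25) ≈ 1.8682, f(-1) ≈ 1.6487, f(-0.75) ≈ 1.4550, f(-0.5) ≈ 1.2840.
Sum = Δu · [f(-1.25) + f(-1) + f(-0.75) + f(-0.5)].
Sum ≈ 1.5640.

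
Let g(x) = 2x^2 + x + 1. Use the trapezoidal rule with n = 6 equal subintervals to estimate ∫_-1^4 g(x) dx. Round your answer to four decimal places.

56.9907

Δx = (4 − (-1))/6 = 5/6.
g(-1) = 2, g(-1/6) = 8/9, g(2/3) = 23/9, g(1.5) = 7, g(7/3) = 128/9, g(19/6) = 218/9, g(4) = 37.
T_6 = (Δx/2)·[g(x_0) + 2g(x_1) + ... + 2g(x_{5}) + g(x_6)].
Sum ≈ 56.9907.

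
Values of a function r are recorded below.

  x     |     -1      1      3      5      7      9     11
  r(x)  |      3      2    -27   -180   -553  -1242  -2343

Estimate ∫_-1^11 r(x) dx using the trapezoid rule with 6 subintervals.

-6340

Δx = 2.
T_6 = (2/2)·[3 + 2·2 + 2·(-27) + 2·(-180) + 2·(-553) + 2·(-1242) + (-2343)] = -6340.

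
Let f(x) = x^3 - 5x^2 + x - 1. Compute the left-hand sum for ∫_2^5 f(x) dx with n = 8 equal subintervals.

-37.67578125

Δx = (5 − 2)/8 = 0.375.
Left endpoints: 2, 2.375, 2.75, 3.125, 3.5, 3.875, 4.25, 4.625.
f(2) = -11, f(2.375) = -6877/512, f(2.75) = -15.265625, f(3.125) = -8287/512, f(3.5) = -15.875, f(3.875) = -7177/512, f(4.25) = -10.296875, f(4.625) = -2251/512.
Sum = Δx · [f(2) + f(2.375) + f(2.75) + ...].
Sum = -37.67578125.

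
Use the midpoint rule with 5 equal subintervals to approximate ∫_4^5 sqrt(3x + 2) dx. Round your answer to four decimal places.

Δx = (5 − 4)/5 = 0.2.
Midpoints: 4.1, 4.3, 4.5, 4.7, 4.9.
f(4.1) ≈ 3.7815, f(4.3) ≈ 3.8601, f(4.5) ≈ 3.9370, f(4.7) ≈ 4.0125, f(4.9) ≈ 4.0866.
Sum = Δx · [f(4.1) + f(4.3) + f(4.5) + f(4.7) + f(4.9)].
Sum ≈ 3.9355.

3.9355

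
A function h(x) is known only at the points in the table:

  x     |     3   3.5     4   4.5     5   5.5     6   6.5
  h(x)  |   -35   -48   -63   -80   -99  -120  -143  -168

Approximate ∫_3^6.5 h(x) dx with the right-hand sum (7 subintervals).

Δx = 0.5.
Sum = 0.5·[(-48) + (-63) + (-80) + (-99) + (-120) + (-143) + (-168)] = -360.5.

-360.5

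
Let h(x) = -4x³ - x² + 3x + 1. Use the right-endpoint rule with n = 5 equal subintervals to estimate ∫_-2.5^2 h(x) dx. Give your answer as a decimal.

Δx = (2 − (-2.5))/5 = 0.9.
Right endpoints: -1.6, -0.7, 0.2, 1.1, 2.
h(-1.6) = 10.024, h(-0.7) = -0.218, h(0.2) = 1.528, h(1.1) = -2.234, h(2) = -29.
Sum = Δx · [h(-1.6) + h(-0.7) + h(0.2) + h(1.1) + h(2)].
Sum = -17.91.

-17.91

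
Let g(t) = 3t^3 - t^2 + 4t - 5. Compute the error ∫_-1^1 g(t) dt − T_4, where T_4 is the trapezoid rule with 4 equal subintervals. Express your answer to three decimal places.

Exact integral: ∫_-1^1 g(t) dt ≈ -10.66667.
T_4 = -10.75.
Error ≈ -10.66667 − (-10.75) ≈ 0.083.

0.083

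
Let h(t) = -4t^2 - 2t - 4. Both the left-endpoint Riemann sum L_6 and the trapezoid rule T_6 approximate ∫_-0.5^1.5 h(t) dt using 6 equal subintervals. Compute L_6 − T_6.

2

L_6 ≈ -12.81481.
T_6 ≈ -14.81481.
L_6 − T_6 = 2.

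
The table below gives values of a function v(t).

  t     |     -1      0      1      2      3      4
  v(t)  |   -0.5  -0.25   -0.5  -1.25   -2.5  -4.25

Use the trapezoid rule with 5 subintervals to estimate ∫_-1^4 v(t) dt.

Δt = 1.
T_5 = (1/2)·[(-0.5) + 2·(-0.25) + 2·(-0.5) + 2·(-1.25) + 2·(-2.5) + (-4.25)] = -6.875.

-6.875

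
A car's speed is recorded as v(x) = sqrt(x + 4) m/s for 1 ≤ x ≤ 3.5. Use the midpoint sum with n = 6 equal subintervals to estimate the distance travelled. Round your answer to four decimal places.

6.2398

Δx = (3.5 − 1)/6 = 5/12.
Midpoints: 29/24, 1.625, 49/24, 59/24, 2.875, 79/24.
v(29/24) ≈ 2.2822, v(1.625) ≈ 2.3717, v(49/24) ≈ 2.4580, v(59/24) ≈ 2.5413, v(2.875) ≈ 2.6220, v(79/24) ≈ 2.7003.
Sum = Δx · [v(29/24) + v(1.625) + v(49/24) + ...].
Sum ≈ 6.2398.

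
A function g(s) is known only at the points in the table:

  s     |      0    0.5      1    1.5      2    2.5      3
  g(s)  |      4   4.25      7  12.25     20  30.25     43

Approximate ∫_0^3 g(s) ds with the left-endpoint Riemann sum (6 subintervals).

38.875

Δs = 0.5.
Sum = 0.5·[4 + 4.25 + 7 + 12.25 + 20 + 30.25] = 38.875.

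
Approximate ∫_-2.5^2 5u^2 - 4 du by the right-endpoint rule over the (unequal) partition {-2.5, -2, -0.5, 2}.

Subinterval widths: 0.5, 1.5, 2.5.
Right endpoints: -2, -0.5, 2.
f(-2) = 16, f(-0.5) = -2.75, f(2) = 16.
Sum = Σ Δu_i · f(u_i).
Sum = 43.875.

43.875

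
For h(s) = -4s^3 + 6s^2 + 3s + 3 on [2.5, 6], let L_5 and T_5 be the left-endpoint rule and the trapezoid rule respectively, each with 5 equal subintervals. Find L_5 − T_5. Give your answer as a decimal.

L_5 = -599.55.
T_5 = -813.925.
L_5 − T_5 = 214.375.

214.375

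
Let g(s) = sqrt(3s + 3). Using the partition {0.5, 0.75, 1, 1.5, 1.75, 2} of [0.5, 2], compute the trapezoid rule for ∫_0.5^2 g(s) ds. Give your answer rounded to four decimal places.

3.8766

Subinterval widths: 0.25, 0.25, 0.5, 0.25, 0.25.
g(0.5) ≈ 2.1213, g(0.75) ≈ 2.2913, g(1) ≈ 2.4495, g(1.5) ≈ 2.7386, g(1.75) ≈ 2.8723, g(2) ≈ 3.0000.
On each subinterval the trapezoid contributes (Δs_i/2)·[g(s_{i-1}) + g(s_i)].
Sum ≈ 3.8766.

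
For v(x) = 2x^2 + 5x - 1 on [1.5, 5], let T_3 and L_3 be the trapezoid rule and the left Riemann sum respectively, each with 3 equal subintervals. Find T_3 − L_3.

T_3 ≈ 136.046296.
L_3 ≈ 99.296296.
T_3 − L_3 = 36.75.

36.75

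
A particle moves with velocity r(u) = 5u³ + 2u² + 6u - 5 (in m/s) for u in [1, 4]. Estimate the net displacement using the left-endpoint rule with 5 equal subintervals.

Δu = (4 − 1)/5 = 0.6.
Left endpoints: 1, 1.6, 2.2, 2.8, 3.4.
r(1) = 8, r(1.6) = 30.2, r(2.2) = 71.12, r(2.8) = 137.24, r(3.4) = 235.04.
Sum = Δu · [r(1) + r(1.6) + r(2.2) + r(2.8) + r(3.4)].
Sum = 288.96.

288.96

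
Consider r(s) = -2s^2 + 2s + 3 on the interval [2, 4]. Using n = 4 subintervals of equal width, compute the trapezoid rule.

-19.5

Δs = (4 − 2)/4 = 0.5.
r(2) = -1, r(2.5) = -4.5, r(3) = -9, r(3.5) = -14.5, r(4) = -21.
T_4 = (Δs/2)·[r(s_0) + 2r(s_1) + 2r(s_2) + 2r(s_3) + r(s_4)].
Sum = -19.5.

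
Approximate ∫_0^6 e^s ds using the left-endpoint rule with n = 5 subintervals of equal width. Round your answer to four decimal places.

208.1423

Δs = (6 − 0)/5 = 1.2.
Left endpoints: 0, 1.2, 2.4, 3.6, 4.8.
f(0) ≈ 1.0000, f(1.2) ≈ 3.3201, f(2.4) ≈ 11.0232, f(3.6) ≈ 36.5982, f(4.8) ≈ 121.5104.
Sum = Δs · [f(0) + f(1.2) + f(2.4) + f(3.6) + f(4.8)].
Sum ≈ 208.1423.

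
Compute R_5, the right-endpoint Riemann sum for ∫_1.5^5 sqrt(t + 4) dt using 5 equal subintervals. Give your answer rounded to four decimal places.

Δt = (5 − 1.5)/5 = 0.7.
Right endpoints: 2.2, 2.9, 3.6, 4.3, 5.
f(2.2) ≈ 2.4900, f(2.9) ≈ 2.6268, f(3.6) ≈ 2.7568, f(4.3) ≈ 2.8810, f(5) ≈ 3.0000.
Sum = Δt · [f(2.2) + f(2.9) + f(3.6) + f(4.3) + f(5)].
Sum ≈ 9.6282.

9.6282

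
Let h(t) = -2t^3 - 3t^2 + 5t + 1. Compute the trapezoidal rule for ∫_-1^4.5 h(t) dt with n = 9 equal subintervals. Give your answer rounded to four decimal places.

-247.6528

Δt = (4.5 − (-1))/9 = 11/18.
h(-1) = -5, h(-7/18) = -1867/1458, h(2/9) = 1415/729, h(5/6) = 52/27, h(13/9) = -2963/729, h(37/18) = -27365/1458, h(8/3) = -1213/27, h(59/18) = -62165/729, h(35/9) = -103921/729, h(4.5) = -219.5.
T_9 = (Δt/2)·[h(t_0) + 2h(t_1) + ... + 2h(t_{8}) + h(t_9)].
Sum ≈ -247.6528.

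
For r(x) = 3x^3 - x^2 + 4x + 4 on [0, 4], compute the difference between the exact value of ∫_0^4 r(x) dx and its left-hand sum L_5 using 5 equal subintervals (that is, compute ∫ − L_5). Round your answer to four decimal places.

Exact integral: ∫_0^4 r(x) dx ≈ 218.666667.
L_5 = 149.12.
Error ≈ 218.666667 − 149.12 ≈ 69.5467.

69.5467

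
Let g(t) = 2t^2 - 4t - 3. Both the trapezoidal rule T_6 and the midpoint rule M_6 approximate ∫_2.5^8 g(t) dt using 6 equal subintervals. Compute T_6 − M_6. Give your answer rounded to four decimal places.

T_6 ≈ 200.457176.
M_6 ≈ 198.146412.
T_6 − M_6 ≈ 2.3108.

2.3108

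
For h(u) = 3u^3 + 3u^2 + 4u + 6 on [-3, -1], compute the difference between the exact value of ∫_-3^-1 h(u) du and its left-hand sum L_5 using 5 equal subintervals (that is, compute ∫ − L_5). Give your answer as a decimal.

13.2

Exact integral: ∫_-3^-1 h(u) du = -38.
L_5 = -51.2.
Error = -38 − (-51.2) = 13.2.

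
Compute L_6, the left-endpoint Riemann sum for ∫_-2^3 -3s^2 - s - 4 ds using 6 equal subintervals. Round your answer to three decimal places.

-50.903

Δs = (3 − (-2))/6 = 5/6.
Left endpoints: -2, -7/6, -1/3, 0.5, 4/3, 13/6.
f(-2) = -14, f(-7/6) = -83/12, f(-1/3) = -4, f(0.5) = -5.25, f(4/3) = -32/3, f(13/6) = -20.25.
Sum = Δs · [f(-2) + f(-7/6) + f(-1/3) + ...].
Sum ≈ -50.903.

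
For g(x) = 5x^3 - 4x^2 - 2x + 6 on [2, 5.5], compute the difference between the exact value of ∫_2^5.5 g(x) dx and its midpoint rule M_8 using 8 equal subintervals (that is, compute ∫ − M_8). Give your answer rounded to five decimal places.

2.91695

Exact integral: ∫_2^5.5 g(x) dx ≈ 907.4114583.
M_8 ≈ 904.4945068.
Error ≈ 907.4114583 − 904.4945068 ≈ 2.91695.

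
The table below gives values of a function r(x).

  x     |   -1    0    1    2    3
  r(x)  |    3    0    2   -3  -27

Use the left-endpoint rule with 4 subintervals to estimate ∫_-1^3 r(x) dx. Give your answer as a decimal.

2

Δx = 1.
Sum = 1·[3 + 0 + 2 + (-3)] = 2.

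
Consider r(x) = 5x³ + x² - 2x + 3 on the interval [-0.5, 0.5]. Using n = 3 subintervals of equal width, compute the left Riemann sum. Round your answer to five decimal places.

Δx = (0.5 − (-0.5))/3 = 1/3.
Left endpoints: -0.5, -1/6, 1/6.
r(-0.5) = 3.625, r(-1/6) = 721/216, r(1/6) = 587/216.
Sum = Δx · [r(-0.5) + r(-1/6) + r(1/6)].
Sum ≈ 3.22685.

3.22685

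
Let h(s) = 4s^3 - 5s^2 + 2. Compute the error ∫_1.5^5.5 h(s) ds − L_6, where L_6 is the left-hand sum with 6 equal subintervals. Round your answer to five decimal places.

Exact integral: ∫_1.5^5.5 h(s) ds ≈ 646.3333333.
L_6 ≈ 486.6296296.
Error ≈ 646.3333333 − 486.6296296 ≈ 159.70370.

159.70370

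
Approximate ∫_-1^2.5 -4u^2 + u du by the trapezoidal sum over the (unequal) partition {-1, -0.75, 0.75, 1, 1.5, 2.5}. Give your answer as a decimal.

Subinterval widths: 0.25, 1.5, 0.25, 0.5, 1.
f(-1) = -5, f(-0.75) = -3, f(0.75) = -1.5, f(1) = -3, f(1.5) = -7.5, f(2.5) = -22.5.
On each subinterval the trapezoid contributes (Δu_i/2)·[f(u_{i-1}) + f(u_i)].
Sum = -22.5625.

-22.5625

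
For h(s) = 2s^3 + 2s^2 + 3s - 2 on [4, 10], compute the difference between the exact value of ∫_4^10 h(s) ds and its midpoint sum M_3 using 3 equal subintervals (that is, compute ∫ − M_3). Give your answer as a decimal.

88

Exact integral: ∫_4^10 h(s) ds = 5610.
M_3 = 5522.
Error = 5610 − 5522 = 88.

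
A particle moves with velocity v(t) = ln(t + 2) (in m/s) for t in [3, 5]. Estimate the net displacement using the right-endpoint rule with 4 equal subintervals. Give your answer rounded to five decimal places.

3.65711

Δt = (5 − 3)/4 = 0.5.
Right endpoints: 3.5, 4, 4.5, 5.
v(3.5) ≈ 1.70475, v(4) ≈ 1.79176, v(4.5) ≈ 1.87180, v(5) ≈ 1.94591.
Sum = Δt · [v(3.5) + v(4) + v(4.5) + v(5)].
Sum ≈ 3.65711.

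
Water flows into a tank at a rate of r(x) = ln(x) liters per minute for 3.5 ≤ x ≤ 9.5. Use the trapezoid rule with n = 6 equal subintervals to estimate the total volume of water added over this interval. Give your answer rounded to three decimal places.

Δx = (9.5 − 3.5)/6 = 1.
r(3.5) ≈ 1.253, r(4.5) ≈ 1.504, r(5.5) ≈ 1.705, r(6.5) ≈ 1.872, r(7.5) ≈ 2.015, r(8.5) ≈ 2.140, r(9.5) ≈ 2.251.
T_6 = (Δx/2)·[r(x_0) + 2r(x_1) + ... + 2r(x_{5}) + r(x_6)].
Sum ≈ 10.988.

10.988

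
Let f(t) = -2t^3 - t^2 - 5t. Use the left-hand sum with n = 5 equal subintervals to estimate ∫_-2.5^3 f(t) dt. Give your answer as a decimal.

Δt = (3 − (-2.5))/5 = 1.1.
Left endpoints: -2.5, -1.4, -0.3, 0.8, 1.9.
f(-2.5) = 37.5, f(-1.4) = 10.528, f(-0.3) = 1.464, f(0.8) = -5.664, f(1.9) = -26.828.
Sum = Δt · [f(-2.5) + f(-1.4) + f(-0.3) + f(0.8) + f(1.9)].
Sum = 18.7.

18.7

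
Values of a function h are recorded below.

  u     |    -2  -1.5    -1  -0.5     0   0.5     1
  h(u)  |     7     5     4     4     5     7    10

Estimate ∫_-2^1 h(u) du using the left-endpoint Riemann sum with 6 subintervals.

Δu = 0.5.
Sum = 0.5·[7 + 5 + 4 + 4 + 5 + 7] = 16.

16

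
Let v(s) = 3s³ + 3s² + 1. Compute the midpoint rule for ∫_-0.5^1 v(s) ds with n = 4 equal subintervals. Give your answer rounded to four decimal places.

3.2358

Δs = (1 − (-0.5))/4 = 0.375.
Midpoints: -0.3125, 0.0625, 0.4375, 0.8125.
v(-0.3125) = 4921/4096, v(0.0625) = 4147/4096, v(0.4375) = 7477/4096, v(0.8125) = 18799/4096.
Sum = Δs · [v(-0.3125) + v(0.0625) + v(0.4375) + v(0.8125)].
Sum ≈ 3.2358.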